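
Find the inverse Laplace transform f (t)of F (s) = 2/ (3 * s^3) t^2/3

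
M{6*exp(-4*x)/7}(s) 6*gamma(s)/(7*2^(2*s))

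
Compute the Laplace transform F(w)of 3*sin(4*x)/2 6/(w^2+16)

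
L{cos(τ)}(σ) σ/(σ^2 + 1)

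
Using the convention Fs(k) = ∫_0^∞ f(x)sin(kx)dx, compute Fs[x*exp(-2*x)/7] 4*k/(7*(k^2 + 4)^2)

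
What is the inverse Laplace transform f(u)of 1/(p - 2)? exp(2*u)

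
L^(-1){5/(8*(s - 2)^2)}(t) 5*t*exp(2*t)/8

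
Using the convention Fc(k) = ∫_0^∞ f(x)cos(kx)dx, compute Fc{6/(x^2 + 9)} pi*exp(-3*k)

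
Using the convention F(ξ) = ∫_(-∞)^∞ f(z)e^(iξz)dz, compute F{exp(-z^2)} sqrt(pi) * exp(-ξ^2/4)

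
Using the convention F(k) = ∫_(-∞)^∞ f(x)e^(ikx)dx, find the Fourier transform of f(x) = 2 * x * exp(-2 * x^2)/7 sqrt(2) * I * sqrt(pi) * k * exp(-k^2/8)/28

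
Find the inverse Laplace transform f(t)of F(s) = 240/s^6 2*t^5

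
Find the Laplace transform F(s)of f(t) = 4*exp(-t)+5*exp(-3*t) 4/(s+1)+5/(s+3)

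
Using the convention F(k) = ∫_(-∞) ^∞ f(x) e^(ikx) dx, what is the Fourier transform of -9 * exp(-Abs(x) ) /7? -18/(7 * k^2 + 7) 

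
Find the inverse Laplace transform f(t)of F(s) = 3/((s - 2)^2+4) 3*exp(2*t)*sin(2*t)/2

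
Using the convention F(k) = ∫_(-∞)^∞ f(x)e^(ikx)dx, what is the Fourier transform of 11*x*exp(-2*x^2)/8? 11*sqrt(2)*I*sqrt(pi)*k*exp(-k^2/8)/64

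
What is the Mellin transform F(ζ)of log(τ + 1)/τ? -pi*csc(pi*ζ)/(ζ - 1)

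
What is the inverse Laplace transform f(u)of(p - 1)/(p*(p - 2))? exp(u)*cosh(u)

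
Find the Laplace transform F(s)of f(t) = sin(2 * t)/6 1/(3 * (s^2 + 4))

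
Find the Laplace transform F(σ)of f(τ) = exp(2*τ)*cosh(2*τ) (σ - 2)/(σ*(σ - 4))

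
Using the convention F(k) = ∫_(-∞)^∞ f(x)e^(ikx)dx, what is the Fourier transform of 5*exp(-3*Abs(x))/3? 10/(k^2 + 9)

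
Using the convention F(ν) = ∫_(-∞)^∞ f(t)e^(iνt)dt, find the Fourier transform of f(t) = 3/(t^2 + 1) 3*pi*exp(-Abs(ν))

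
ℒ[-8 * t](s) -8/s^2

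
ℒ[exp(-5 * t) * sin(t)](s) 1/((s + 5)^2 + 1)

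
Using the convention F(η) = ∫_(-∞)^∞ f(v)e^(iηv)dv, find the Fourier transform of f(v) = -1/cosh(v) -pi/cosh(pi*η/2)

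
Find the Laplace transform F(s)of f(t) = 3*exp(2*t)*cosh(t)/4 3*(s - 2)/(4*((s - 2)^2 - 1))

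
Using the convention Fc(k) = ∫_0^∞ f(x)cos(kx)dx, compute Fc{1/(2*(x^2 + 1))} pi*exp(-k)/4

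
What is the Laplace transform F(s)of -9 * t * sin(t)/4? -9 * s/(2 * (s^2 + 1)^2)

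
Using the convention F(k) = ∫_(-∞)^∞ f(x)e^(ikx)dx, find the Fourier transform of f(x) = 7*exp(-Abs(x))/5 14/(5*(k^2 + 1))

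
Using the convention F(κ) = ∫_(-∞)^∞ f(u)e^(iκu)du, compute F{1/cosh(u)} pi/cosh(pi*κ/2)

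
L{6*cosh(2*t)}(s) 6*s/(s^2-4)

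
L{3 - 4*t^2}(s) 3/s - 8/s^3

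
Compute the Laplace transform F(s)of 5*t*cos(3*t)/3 5*(s^2 - 9)/(3*(s^2 + 9)^2)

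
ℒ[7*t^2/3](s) 14/(3*s^3) 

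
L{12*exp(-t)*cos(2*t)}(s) 12*(s + 1)/((s + 1)^2 + 4)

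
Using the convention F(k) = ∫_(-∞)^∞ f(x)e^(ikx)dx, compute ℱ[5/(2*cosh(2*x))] 5*pi/(4*cosh(pi*k/4))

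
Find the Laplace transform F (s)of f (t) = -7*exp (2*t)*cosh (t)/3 7*(2 - s)/ (3*( (s - 2)^2 - 1))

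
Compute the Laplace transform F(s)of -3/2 -3/(2 * s)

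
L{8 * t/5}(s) 8/(5 * s^2)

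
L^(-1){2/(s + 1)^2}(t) 2 * t * exp(-t)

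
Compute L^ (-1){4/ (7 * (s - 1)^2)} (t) 4 * t * exp (t)/7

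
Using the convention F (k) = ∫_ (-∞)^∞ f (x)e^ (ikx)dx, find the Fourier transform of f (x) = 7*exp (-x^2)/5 7*sqrt (pi)*exp (-k^2/4)/5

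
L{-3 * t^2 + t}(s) s^(-2) - 6/s^3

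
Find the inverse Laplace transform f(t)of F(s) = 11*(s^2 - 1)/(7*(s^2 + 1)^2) 11*t*cos(t)/7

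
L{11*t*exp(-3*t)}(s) 11/(s + 3)^2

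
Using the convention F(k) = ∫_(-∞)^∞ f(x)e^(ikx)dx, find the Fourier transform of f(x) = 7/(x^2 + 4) 7*pi*exp(-2*Abs(k))/2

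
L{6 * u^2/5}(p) 12/(5 * p^3)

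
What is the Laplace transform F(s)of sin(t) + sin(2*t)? 2/(s^2 + 4) + 1/(s^2 + 1)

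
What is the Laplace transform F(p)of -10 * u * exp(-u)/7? -10/(7 * (p + 1)^2)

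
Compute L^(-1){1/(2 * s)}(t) 1/2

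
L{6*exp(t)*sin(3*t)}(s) 18/((s - 1)^2 + 9)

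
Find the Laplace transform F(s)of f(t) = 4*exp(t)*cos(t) 4*(s - 1)/((s - 1)^2+1)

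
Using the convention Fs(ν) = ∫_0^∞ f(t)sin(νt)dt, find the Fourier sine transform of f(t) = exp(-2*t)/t atan(ν/2)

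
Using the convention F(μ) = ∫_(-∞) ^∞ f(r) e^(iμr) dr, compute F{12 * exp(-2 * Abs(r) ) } 48/(μ^2 + 4) 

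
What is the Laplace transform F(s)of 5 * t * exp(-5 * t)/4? 5/(4 * (s + 5)^2)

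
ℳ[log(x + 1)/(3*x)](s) -pi*csc(pi*s)/(3*s - 3)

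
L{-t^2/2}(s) -1/s^3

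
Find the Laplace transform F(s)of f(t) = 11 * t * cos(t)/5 11 * (s^2 - 1)/(5 * (s^2 + 1)^2)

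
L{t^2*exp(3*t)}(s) 2/(s - 3)^3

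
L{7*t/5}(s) 7/(5*s^2)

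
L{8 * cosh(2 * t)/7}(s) 8 * s/(7 * (s^2-4))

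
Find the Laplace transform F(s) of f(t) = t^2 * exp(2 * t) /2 (s - 2) ^(-3) 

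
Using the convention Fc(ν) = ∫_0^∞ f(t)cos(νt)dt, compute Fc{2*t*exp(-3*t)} 2*(9 - ν^2)/(ν^2 + 9)^2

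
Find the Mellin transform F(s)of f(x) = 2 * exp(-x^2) gamma(s/2)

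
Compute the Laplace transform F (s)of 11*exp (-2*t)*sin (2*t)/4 11/ (2*( (s + 2)^2 + 4))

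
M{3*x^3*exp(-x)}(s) 3*gamma(s + 3)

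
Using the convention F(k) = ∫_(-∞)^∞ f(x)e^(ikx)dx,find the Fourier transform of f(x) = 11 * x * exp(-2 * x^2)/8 11 * sqrt(2) * I * sqrt(pi) * k * exp(-k^2/8)/64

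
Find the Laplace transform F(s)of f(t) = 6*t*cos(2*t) 6*(s^2-4)/(s^2 + 4)^2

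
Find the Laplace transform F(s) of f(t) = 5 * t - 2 5/s^2 - 2/s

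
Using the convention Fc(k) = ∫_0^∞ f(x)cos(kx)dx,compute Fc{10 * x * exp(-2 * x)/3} 10 * (4 - k^2)/(3 * (k^2 + 4)^2)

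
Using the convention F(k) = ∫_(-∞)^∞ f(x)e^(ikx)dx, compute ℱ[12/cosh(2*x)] 6*pi/cosh(pi*k/4)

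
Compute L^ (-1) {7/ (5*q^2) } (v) 7*v/5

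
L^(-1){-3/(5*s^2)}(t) -3*t/5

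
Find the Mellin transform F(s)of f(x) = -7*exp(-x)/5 -7*gamma(s)/5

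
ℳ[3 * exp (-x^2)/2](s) 3 * gamma (s/2)/4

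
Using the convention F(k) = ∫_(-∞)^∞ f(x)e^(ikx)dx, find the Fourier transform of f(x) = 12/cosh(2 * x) 6 * pi/cosh(pi * k/4)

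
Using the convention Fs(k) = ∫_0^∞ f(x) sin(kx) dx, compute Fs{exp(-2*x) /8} k/(8*(k^2+4) ) 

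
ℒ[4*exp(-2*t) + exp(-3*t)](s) 4/(s + 2) + 1/(s + 3)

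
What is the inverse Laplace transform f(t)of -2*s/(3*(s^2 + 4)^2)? -t*sin(2*t)/6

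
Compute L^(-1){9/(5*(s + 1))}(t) 9*exp(-t)/5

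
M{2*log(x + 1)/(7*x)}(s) -2*pi*csc(pi*s)/(7*s - 7)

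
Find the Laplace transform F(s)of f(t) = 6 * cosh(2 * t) 6 * s/(s^2 - 4)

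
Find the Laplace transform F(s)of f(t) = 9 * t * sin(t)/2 9 * s/(s^2 + 1)^2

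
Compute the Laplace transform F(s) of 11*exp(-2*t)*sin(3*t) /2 33/(2*((s + 2) ^2 + 9) ) 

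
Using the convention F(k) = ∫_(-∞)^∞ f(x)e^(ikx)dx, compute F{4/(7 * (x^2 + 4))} 2 * pi * exp(-2 * Abs(k))/7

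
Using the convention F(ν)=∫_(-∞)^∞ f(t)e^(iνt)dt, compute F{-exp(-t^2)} -sqrt(pi) * exp(-ν^2/4)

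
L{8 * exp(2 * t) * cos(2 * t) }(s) 8 * (s - 2) /((s - 2) ^2 + 4) 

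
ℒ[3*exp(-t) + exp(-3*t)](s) 3/(s + 1) + 1/(s + 3)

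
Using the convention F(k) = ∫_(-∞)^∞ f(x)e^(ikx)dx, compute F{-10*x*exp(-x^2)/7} -5*I*sqrt(pi)*k*exp(-k^2/4)/7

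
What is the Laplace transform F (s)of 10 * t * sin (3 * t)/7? 60 * s/ (7 * (s^2 + 9)^2)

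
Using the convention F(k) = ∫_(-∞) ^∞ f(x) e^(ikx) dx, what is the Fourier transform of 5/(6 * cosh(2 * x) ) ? 5 * pi/(12 * cosh(pi * k/4) ) 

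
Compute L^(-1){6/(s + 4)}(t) 6 * exp(-4 * t)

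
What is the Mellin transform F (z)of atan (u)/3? -pi*sec (pi*z/2)/ (6*z)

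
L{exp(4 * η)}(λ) 1/(λ - 4)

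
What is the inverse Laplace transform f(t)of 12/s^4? 2 * t^3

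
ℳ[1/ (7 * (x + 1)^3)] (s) pi * (s - 2) * (s - 1)/ (14 * sin (pi * s))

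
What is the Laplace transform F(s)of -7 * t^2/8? -7/(4 * s^3)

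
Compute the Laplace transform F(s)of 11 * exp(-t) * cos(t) 11 * (s+1)/((s+1)^2+1)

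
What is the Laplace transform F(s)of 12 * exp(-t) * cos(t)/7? 12 * (s + 1)/(7 * ((s + 1)^2 + 1))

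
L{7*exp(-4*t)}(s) 7/(s + 4)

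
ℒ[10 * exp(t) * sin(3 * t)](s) 30/((s - 1)^2 + 9)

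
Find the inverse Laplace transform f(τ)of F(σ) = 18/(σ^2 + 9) 6*sin(3*τ)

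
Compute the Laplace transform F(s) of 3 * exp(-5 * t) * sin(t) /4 3/(4 * ((s+5) ^2+1) ) 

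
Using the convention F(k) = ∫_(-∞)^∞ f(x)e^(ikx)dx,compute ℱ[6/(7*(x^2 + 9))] 2*pi*exp(-3*Abs(k))/7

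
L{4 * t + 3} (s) 3/s + 4/s^2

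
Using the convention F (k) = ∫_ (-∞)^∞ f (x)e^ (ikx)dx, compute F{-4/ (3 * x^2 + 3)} -4 * pi * exp (-Abs (k))/3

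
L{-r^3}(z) -6/z^4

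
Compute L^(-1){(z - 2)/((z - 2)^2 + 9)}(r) exp(2*r)*cos(3*r)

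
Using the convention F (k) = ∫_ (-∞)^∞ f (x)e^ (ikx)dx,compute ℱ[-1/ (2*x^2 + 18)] -pi*exp (-3*Abs (k))/6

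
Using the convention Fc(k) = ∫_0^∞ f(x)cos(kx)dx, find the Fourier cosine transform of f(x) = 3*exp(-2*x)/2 3/(k^2 + 4)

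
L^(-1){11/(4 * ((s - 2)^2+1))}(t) 11 * exp(2 * t) * sin(t)/4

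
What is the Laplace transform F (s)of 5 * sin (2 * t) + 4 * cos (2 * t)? 10/ (s^2 + 4) + 4 * s/ (s^2 + 4)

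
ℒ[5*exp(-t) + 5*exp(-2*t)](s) 5/(s + 2) + 5/(s + 1)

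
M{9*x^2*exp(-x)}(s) 9*gamma(s + 2)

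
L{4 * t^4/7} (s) 96/ (7 * s^5)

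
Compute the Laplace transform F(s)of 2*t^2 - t 4/s^3 - 1/s^2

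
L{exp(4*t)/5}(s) 1/(5*(s - 4))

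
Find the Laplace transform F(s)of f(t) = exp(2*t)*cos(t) (s - 2)/((s - 2)^2 + 1)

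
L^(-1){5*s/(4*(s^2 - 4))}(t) 5*cosh(2*t)/4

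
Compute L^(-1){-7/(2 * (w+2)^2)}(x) -7 * x * exp(-2 * x)/2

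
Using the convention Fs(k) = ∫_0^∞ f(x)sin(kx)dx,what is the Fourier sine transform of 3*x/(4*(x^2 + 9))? 3*pi*exp(-3*k)/8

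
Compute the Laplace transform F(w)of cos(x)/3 w/(3 * (w^2 + 1))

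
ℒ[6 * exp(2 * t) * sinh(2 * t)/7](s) 12/(7 * s * (s - 4))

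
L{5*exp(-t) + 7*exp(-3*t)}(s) 7/(s + 3) + 5/(s + 1)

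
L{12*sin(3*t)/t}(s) 12*atan(3/s)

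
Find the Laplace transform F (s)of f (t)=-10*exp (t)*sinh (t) -10/ (s*(s - 2))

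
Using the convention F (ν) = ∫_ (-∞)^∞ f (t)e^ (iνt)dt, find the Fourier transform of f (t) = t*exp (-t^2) I*sqrt (pi)*ν*exp (-ν^2/4)/2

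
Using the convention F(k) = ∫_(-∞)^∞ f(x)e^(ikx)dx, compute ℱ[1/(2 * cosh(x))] pi/(2 * cosh(pi * k/2))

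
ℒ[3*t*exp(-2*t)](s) 3/(s + 2)^2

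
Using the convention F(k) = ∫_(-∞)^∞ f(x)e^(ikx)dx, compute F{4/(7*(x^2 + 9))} 4*pi*exp(-3*Abs(k))/21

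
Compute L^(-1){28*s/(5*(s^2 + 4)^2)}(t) 7*t*sin(2*t)/5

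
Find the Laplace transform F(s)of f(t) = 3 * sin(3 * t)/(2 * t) 3 * atan(3/s)/2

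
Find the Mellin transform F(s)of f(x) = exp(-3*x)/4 gamma(s)/(4*3^s)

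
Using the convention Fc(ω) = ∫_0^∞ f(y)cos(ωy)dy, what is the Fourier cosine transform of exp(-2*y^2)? sqrt(2)*sqrt(pi)*exp(-ω^2/8)/4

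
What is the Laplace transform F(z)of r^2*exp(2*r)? 2/(z - 2)^3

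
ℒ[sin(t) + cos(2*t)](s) s/(s^2 + 4) + 1/(s^2 + 1)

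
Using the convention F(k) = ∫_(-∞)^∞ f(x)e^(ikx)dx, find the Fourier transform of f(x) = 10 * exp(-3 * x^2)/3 10 * sqrt(3) * sqrt(pi) * exp(-k^2/12)/9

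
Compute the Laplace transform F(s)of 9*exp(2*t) 9/(s - 2)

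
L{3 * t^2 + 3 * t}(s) 3/s^2 + 6/s^3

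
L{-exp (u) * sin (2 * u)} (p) -2/ ( (p - 1)^2 + 4)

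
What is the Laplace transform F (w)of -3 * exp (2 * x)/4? -3/ (4 * w - 8)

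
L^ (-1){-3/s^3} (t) -3 * t^2/2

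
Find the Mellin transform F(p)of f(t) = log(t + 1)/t -pi*csc(pi*p)/(p - 1)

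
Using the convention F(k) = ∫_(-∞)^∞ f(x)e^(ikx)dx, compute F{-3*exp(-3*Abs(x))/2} -9/(k^2 + 9)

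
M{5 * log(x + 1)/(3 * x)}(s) -5 * pi * csc(pi * s)/(3 * s - 3)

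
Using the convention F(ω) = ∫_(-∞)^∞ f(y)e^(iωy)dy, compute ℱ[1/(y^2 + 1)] pi*exp(-Abs(ω))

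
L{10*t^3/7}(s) 60/(7*s^4)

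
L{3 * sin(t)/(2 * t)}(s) 3 * atan(1/s)/2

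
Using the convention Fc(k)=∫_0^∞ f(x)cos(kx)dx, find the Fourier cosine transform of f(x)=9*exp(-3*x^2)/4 3*sqrt(3)*sqrt(pi)*exp(-k^2/12)/8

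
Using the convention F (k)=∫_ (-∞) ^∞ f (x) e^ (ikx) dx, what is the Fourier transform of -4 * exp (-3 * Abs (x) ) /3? -8/ (k^2 + 9) 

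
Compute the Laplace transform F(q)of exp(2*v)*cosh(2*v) (q - 2)/(q*(q - 4))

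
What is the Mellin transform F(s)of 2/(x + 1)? 2 * pi * csc(pi * s)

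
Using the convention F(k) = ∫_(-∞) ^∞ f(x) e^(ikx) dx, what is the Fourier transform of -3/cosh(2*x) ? -3*pi/(2*cosh(pi*k/4) ) 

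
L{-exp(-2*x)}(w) -1/(w+2)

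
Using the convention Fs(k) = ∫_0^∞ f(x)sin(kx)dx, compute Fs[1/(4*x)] pi/8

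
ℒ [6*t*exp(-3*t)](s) 6/(s + 3)^2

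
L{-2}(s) -2/s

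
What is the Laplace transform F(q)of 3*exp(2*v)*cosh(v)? 3*(q - 2)/((q - 2)^2 - 1)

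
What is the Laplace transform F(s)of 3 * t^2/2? 3/s^3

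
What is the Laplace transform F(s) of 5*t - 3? 5/s^2 - 3/s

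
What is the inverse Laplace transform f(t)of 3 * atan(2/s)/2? 3 * sin(2 * t)/(2 * t)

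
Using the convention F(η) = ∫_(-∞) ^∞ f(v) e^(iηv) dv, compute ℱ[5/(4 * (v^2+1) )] 5 * pi * exp(-Abs(η) ) /4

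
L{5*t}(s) 5/s^2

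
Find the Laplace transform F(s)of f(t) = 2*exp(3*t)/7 2/(7*(s - 3))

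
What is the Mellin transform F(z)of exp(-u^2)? gamma(z/2)/2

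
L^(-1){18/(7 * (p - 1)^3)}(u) 9 * u^2 * exp(u)/7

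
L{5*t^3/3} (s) 10/s^4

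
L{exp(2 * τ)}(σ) 1/(σ - 2)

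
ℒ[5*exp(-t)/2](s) 5/(2*(s+1))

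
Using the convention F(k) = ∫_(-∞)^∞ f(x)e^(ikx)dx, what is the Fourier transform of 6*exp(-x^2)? 6*sqrt(pi)*exp(-k^2/4)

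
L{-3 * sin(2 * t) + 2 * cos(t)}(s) 2 * s/(s^2 + 1) - 6/(s^2 + 4)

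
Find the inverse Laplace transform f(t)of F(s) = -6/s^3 -3 * t^2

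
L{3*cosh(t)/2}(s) 3*s/(2*(s^2 - 1))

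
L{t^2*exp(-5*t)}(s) 2/(s+5)^3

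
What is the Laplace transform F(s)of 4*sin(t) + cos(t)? 4/(s^2 + 1) + s/(s^2 + 1)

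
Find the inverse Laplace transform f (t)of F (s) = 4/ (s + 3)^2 4 * t * exp (-3 * t)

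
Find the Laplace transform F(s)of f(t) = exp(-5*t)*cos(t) (s+5)/((s+5)^2+1)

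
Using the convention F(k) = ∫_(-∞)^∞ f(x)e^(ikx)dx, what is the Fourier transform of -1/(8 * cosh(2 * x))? -pi/(16 * cosh(pi * k/4))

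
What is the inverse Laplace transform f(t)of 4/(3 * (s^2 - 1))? 4 * sinh(t)/3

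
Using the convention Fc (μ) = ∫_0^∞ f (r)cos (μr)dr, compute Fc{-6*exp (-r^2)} -3*sqrt (pi)*exp (-μ^2/4)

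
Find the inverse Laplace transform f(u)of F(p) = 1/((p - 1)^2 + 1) exp(u) * sin(u)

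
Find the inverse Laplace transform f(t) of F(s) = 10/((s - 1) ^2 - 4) 5*exp(t)*sinh(2*t) 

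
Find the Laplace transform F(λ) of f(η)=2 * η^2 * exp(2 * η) 4/(λ - 2) ^3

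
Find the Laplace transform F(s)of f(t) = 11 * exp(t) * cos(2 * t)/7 11 * (s - 1)/(7 * ((s - 1)^2 + 4))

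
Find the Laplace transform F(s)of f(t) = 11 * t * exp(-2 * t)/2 11/(2 * (s + 2)^2)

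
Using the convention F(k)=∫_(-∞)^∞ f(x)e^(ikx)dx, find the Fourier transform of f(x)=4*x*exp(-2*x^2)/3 sqrt(2)*I*sqrt(pi)*k*exp(-k^2/8)/6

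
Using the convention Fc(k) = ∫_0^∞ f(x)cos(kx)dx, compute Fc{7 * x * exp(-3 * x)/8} 7 * (9 - k^2)/(8 * (k^2 + 9)^2)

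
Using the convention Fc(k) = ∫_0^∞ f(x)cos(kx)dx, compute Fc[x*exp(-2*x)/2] (4 - k^2)/(2*(k^2+4)^2)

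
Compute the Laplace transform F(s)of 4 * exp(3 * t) 4/(s - 3)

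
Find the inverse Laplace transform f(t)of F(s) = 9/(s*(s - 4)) 9*exp(2*t)*sinh(2*t)/2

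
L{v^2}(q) 2/q^3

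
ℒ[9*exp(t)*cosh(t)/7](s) 9*(s - 1)/(7*s*(s - 2))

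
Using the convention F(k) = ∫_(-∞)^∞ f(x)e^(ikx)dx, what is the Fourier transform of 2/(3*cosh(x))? 2*pi/(3*cosh(pi*k/2))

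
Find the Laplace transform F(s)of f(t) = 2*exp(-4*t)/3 2/(3*(s+4))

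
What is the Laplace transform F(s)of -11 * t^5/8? -165/s^6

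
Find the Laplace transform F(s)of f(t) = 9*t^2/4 9/(2*s^3)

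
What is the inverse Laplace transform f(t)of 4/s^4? 2 * t^3/3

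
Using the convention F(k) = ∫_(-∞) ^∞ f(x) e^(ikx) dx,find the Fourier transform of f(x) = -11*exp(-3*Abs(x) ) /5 -66/(5*k^2 + 45) 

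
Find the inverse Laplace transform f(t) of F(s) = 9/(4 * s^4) 3 * t^3/8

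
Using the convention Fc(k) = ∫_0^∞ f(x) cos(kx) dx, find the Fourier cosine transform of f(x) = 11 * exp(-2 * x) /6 11/(3 * (k^2 + 4) ) 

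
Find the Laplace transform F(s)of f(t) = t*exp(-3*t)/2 1/(2*(s + 3)^2)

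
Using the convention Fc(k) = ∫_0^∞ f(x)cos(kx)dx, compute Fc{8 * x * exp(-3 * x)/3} 8 * (9 - k^2)/(3 * (k^2 + 9)^2)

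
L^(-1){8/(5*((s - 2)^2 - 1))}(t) 8*exp(2*t)*sinh(t)/5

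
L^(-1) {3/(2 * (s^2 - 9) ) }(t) sinh(3 * t) /2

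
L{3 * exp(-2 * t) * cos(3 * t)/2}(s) 3 * (s + 2)/(2 * ((s + 2)^2 + 9))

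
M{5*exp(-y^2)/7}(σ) 5*gamma(σ/2)/14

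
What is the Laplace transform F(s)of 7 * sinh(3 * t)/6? 7/(2 * (s^2 - 9))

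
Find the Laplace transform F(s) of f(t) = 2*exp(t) 2/(s - 1) 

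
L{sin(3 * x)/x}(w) atan(3/w)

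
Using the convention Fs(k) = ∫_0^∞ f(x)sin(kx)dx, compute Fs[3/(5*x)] 3*pi/10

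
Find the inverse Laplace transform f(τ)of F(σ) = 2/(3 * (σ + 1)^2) 2 * τ * exp(-τ)/3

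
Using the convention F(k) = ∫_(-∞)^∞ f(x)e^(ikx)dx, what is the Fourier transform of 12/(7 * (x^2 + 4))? 6 * pi * exp(-2 * Abs(k))/7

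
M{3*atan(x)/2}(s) -3*pi*sec(pi*s/2)/(4*s)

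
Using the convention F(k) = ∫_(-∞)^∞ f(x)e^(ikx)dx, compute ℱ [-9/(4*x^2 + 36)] -3*pi*exp(-3*Abs(k))/4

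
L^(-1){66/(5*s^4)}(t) 11*t^3/5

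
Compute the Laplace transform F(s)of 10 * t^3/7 60/(7 * s^4)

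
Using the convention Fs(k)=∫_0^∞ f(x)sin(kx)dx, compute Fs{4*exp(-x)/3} 4*k/(3*(k^2 + 1))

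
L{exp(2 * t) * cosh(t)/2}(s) (s - 2)/(2 * ((s - 2)^2 - 1))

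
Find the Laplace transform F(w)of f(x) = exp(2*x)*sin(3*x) 3/((w - 2)^2 + 9)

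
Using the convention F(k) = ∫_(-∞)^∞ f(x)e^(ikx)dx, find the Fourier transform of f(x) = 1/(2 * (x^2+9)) pi * exp(-3 * Abs(k))/6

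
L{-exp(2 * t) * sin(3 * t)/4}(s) -3/(4 * (s - 2)^2 + 36)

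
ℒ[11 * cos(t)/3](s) 11 * s/(3 * (s^2 + 1))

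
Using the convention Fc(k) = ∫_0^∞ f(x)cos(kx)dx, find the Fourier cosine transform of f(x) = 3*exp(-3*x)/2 9/(2*(k^2 + 9))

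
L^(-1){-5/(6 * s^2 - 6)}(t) -5 * sinh(t)/6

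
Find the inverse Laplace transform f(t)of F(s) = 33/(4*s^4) 11*t^3/8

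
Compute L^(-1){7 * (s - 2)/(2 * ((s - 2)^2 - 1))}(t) 7 * exp(2 * t) * cosh(t)/2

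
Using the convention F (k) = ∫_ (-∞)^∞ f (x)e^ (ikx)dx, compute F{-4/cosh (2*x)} -2*pi/cosh (pi*k/4)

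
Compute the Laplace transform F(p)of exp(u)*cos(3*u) (p - 1)/((p - 1)^2 + 9)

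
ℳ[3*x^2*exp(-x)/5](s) 3*gamma(s + 2)/5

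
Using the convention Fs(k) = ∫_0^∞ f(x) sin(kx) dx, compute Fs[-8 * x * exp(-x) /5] -16 * k/(5 * (k^2 + 1) ^2) 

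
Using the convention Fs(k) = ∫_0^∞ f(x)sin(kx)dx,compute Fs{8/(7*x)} 4*pi/7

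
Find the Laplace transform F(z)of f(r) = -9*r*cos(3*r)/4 9*(9 - z^2)/(4*(z^2 + 9)^2)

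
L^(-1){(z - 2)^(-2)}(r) r * exp(2 * r)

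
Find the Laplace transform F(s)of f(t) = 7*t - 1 7/s^2 - 1/s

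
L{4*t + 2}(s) 4/s^2 + 2/s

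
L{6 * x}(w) 6/w^2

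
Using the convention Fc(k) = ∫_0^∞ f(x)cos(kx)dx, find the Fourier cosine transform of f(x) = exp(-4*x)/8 1/(2*(k^2 + 16))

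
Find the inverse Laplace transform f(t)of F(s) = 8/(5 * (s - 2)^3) 4 * t^2 * exp(2 * t)/5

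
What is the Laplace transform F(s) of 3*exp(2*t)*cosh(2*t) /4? 3*(s - 2) /(4*s*(s - 4) ) 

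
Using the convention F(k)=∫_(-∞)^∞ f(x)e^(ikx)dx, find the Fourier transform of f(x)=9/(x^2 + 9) 3*pi*exp(-3*Abs(k))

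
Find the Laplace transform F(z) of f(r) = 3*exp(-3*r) 3/(z + 3) 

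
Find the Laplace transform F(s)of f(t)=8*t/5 8/(5*s^2)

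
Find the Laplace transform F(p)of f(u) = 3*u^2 6/p^3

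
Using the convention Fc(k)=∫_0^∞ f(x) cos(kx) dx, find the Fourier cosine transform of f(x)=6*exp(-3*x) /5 18/(5*(k^2 + 9) ) 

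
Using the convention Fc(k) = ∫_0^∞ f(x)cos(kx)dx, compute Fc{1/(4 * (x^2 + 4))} pi * exp(-2 * k)/16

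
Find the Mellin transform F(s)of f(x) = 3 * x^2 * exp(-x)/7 3 * gamma(s + 2)/7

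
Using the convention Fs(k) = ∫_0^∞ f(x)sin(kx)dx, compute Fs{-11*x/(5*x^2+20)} -11*pi*exp(-2*k)/10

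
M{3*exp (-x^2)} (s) 3*gamma (s/2)/2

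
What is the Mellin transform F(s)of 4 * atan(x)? -2 * pi * sec(pi * s/2)/s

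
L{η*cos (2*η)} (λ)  (λ^2 - 4)/ (λ^2 + 4)^2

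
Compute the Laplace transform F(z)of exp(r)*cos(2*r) (z - 1)/((z - 1)^2 + 4)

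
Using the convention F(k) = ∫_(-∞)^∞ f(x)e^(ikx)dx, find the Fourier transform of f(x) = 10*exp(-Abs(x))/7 20/(7*(k^2 + 1))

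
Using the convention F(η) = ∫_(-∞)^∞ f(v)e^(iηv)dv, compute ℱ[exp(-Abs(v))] 2/(η^2+1)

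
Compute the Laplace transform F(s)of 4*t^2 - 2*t 8/s^3 - 2/s^2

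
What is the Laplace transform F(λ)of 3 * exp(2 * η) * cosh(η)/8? 3 * (λ - 2)/(8 * ((λ - 2)^2 - 1))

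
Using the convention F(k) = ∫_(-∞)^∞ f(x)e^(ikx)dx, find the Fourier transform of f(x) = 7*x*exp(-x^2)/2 7*I*sqrt(pi)*k*exp(-k^2/4)/4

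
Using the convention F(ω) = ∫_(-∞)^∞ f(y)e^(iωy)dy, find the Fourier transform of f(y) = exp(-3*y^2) sqrt(3)*sqrt(pi)*exp(-ω^2/12)/3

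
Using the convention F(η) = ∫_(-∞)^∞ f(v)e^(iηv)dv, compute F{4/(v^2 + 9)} 4*pi*exp(-3*Abs(η))/3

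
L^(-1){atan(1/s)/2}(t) sin(t)/(2*t)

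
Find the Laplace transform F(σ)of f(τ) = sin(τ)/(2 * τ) atan(1/σ)/2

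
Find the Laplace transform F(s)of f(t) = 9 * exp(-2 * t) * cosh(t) 9 * (s+2)/((s+2)^2 - 1)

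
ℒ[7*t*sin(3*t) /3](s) 14*s/(s^2 + 9) ^2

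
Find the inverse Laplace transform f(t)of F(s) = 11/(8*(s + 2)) 11*exp(-2*t)/8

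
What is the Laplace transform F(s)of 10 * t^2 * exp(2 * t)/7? 20/(7 * (s - 2)^3)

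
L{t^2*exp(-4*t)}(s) 2/(s + 4)^3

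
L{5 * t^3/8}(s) 15/(4 * s^4)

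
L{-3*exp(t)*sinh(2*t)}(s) -6/((s - 1)^2 - 4)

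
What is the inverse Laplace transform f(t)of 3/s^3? 3*t^2/2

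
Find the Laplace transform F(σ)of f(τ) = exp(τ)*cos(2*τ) (σ - 1)/((σ - 1)^2 + 4)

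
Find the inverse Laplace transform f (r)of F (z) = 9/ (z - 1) 9 * exp (r)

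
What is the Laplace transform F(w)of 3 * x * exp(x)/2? 3/(2 * (w - 1)^2)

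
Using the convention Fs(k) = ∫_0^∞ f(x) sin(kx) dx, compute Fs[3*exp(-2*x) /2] 3*k/(2*(k^2+4) ) 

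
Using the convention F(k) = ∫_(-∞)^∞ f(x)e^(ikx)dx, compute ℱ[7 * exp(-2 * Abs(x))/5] 28/(5 * (k^2 + 4))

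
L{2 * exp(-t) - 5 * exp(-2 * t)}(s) 2/(s + 1) - 5/(s + 2)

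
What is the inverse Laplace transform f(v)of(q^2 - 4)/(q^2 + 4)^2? v * cos(2 * v)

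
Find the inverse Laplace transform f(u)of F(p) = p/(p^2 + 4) cos(2 * u)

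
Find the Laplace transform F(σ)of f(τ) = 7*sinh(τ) 7/(σ^2 - 1)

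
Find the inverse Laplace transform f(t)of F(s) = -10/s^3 -5*t^2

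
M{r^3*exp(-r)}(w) gamma(w + 3)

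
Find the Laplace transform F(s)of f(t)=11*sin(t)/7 11/(7*(s^2 + 1))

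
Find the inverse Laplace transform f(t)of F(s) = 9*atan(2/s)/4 9*sin(2*t)/(4*t)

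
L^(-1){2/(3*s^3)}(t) t^2/3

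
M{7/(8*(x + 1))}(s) 7*pi*csc(pi*s)/8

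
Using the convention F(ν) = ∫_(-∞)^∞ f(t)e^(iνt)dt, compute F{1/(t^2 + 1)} pi * exp(-Abs(ν))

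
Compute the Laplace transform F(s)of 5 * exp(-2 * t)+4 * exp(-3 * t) 4/(s+3)+5/(s+2)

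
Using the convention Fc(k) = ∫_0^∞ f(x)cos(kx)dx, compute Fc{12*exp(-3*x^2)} 2*sqrt(3)*sqrt(pi)*exp(-k^2/12)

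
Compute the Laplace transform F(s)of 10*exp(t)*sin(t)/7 10/(7*((s - 1)^2 + 1))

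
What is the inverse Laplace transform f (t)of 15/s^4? 5 * t^3/2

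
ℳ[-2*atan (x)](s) pi*sec (pi*s/2)/s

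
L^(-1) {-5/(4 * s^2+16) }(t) -5 * sin(2 * t) /8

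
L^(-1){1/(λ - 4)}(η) exp(4*η)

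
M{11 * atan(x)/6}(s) -11 * pi * sec(pi * s/2)/(12 * s)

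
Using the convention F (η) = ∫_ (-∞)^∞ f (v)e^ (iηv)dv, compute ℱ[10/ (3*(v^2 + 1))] 10*pi*exp (-Abs (η))/3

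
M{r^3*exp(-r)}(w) gamma(w + 3)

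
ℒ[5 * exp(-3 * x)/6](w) 5/(6 * (w + 3))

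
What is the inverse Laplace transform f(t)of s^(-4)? t^3/6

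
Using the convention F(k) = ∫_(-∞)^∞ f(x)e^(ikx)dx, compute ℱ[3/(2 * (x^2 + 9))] pi * exp(-3 * Abs(k))/2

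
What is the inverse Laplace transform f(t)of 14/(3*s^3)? 7*t^2/3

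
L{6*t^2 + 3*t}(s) 12/s^3 + 3/s^2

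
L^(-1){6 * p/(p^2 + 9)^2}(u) u * sin(3 * u)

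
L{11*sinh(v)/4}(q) 11/(4*(q^2-1))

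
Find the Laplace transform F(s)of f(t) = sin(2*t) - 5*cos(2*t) 2/(s^2 + 4) - 5*s/(s^2 + 4)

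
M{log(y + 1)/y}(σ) -pi*csc(pi*σ)/(σ - 1)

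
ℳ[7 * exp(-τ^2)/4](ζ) 7 * gamma(ζ/2)/8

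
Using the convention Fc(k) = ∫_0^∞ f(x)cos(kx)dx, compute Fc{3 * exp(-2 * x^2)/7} 3 * sqrt(2) * sqrt(pi) * exp(-k^2/8)/28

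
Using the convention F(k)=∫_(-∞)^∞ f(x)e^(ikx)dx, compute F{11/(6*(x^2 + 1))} 11*pi*exp(-Abs(k))/6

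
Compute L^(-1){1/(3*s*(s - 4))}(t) exp(2*t)*sinh(2*t)/6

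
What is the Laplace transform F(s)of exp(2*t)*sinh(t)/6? 1/(6*((s - 2)^2 - 1))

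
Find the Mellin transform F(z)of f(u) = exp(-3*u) gamma(z)/3^z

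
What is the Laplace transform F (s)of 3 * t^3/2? 9/s^4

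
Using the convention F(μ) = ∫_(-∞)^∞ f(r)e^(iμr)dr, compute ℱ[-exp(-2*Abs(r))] -4/(μ^2 + 4)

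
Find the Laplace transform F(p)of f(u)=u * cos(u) (p^2 - 1)/(p^2 + 1)^2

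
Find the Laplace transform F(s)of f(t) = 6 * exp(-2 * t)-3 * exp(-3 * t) 6/(s + 2)-3/(s + 3)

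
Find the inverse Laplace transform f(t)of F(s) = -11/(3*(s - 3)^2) -11*t*exp(3*t)/3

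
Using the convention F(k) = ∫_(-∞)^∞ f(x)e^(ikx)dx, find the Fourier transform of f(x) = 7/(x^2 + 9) 7*pi*exp(-3*Abs(k))/3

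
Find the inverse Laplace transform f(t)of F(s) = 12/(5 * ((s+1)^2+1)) 12 * exp(-t) * sin(t)/5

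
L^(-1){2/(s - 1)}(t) 2*exp(t)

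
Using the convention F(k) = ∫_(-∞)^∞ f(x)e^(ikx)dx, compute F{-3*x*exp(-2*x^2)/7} -3*sqrt(2)*I*sqrt(pi)*k*exp(-k^2/8)/56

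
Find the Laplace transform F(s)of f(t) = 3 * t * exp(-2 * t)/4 3/(4 * (s + 2)^2)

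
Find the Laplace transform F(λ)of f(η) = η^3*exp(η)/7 6/(7*(λ - 1)^4)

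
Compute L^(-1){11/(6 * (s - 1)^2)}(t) 11 * t * exp(t)/6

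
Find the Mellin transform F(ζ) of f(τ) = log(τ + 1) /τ -pi*csc(pi*ζ) /(ζ - 1) 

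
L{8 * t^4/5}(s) 192/(5 * s^5)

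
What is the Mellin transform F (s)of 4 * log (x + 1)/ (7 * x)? -4 * pi * csc (pi * s)/ (7 * s - 7)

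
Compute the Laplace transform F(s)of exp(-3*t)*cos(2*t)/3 (s+3)/(3*((s+3)^2+4))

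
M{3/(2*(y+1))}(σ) 3*pi*csc(pi*σ)/2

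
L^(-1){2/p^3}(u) u^2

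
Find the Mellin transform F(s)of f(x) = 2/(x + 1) 2 * pi * csc(pi * s)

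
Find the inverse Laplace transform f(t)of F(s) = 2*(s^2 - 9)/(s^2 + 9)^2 2*t*cos(3*t)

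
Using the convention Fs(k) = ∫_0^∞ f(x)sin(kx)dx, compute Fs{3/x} 3 * pi/2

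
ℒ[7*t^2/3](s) 14/(3*s^3)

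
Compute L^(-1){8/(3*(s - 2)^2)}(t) 8*t*exp(2*t)/3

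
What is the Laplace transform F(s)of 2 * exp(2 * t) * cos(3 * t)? 2 * (s - 2)/((s - 2)^2 + 9)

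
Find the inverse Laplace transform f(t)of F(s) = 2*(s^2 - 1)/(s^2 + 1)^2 2*t*cos(t)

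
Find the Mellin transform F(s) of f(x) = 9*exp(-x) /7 9*gamma(s) /7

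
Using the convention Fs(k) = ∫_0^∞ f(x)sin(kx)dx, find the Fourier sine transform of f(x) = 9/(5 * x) 9 * pi/10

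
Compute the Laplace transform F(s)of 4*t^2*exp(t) 8/(s - 1)^3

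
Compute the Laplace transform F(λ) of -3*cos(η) -3*λ/(λ^2 + 1) 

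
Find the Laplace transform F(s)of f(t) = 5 5/s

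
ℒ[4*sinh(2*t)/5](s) 8/(5*(s^2 - 4))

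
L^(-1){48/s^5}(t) 2*t^4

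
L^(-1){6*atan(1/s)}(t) 6*sin(t)/t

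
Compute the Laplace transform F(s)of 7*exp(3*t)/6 7/(6*(s - 3))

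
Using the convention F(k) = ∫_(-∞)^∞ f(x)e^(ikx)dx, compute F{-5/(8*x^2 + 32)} -5*pi*exp(-2*Abs(k))/16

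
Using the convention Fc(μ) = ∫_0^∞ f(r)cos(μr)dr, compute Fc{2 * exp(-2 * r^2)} sqrt(2) * sqrt(pi) * exp(-μ^2/8)/2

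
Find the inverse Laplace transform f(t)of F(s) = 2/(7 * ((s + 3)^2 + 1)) 2 * exp(-3 * t) * sin(t)/7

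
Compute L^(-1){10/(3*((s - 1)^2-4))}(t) 5*exp(t)*sinh(2*t)/3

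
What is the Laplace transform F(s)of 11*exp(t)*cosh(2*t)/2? 11*(s - 1)/(2*((s - 1)^2 - 4))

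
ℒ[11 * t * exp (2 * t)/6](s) 11/ (6 * (s - 2)^2)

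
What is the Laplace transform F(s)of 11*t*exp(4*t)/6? 11/(6*(s - 4)^2)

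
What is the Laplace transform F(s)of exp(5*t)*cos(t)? (s - 5)/((s - 5)^2 + 1)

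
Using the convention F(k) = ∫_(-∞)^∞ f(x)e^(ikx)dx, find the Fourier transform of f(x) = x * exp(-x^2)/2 I * sqrt(pi) * k * exp(-k^2/4)/4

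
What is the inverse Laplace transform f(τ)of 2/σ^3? τ^2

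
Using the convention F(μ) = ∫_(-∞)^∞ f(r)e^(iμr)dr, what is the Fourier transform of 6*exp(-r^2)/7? 6*sqrt(pi)*exp(-μ^2/4)/7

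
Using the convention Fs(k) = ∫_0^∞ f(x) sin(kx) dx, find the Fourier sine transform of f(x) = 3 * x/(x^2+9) 3 * pi * exp(-3 * k) /2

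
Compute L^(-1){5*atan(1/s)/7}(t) 5*sin(t)/(7*t)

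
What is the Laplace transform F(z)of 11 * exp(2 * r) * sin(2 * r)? 22/((z - 2)^2+4)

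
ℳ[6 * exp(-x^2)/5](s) 3 * gamma(s/2)/5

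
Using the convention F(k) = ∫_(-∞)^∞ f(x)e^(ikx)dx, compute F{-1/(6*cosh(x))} -pi/(6*cosh(pi*k/2))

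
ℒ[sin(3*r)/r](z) atan(3/z)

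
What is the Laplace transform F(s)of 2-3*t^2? 2/s - 6/s^3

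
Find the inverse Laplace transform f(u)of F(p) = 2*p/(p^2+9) 2*cos(3*u)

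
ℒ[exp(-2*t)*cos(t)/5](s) (s + 2)/(5*((s + 2)^2 + 1))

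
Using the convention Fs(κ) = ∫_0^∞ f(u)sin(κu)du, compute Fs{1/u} pi/2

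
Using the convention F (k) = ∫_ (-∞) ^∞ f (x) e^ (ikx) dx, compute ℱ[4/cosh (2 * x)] 2 * pi/cosh (pi * k/4) 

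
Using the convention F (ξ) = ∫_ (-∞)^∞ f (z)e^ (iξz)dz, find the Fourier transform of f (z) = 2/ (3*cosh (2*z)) pi/ (3*cosh (pi*ξ/4))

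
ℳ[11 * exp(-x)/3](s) 11 * gamma(s)/3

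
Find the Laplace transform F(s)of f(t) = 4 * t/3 4/(3 * s^2)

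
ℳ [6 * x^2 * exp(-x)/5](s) 6 * gamma(s + 2)/5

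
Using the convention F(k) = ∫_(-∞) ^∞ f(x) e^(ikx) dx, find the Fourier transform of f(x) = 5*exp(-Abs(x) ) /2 5/(k^2+1) 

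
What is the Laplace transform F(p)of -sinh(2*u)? -2/(p^2 - 4)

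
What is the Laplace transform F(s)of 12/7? 12/(7 * s)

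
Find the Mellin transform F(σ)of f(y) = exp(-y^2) gamma(σ/2)/2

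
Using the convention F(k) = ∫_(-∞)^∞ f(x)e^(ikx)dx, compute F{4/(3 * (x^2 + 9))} 4 * pi * exp(-3 * Abs(k))/9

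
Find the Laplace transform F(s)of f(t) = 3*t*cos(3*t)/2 3*(s^2-9)/(2*(s^2+9)^2)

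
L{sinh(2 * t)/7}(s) 2/(7 * (s^2 - 4))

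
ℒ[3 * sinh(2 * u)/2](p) 3/(p^2 - 4)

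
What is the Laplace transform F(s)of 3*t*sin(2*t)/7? 12*s/(7*(s^2 + 4)^2)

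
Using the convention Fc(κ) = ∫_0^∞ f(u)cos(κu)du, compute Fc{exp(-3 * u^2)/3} sqrt(3) * sqrt(pi) * exp(-κ^2/12)/18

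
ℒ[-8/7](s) -8/(7*s)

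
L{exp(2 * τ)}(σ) 1/(σ - 2)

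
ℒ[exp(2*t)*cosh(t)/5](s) (s - 2)/(5*((s - 2)^2 - 1))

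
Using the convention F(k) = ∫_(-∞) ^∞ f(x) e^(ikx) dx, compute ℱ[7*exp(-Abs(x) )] 14/(k^2+1) 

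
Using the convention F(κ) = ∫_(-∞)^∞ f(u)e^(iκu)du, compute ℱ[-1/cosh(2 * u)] -pi/(2 * cosh(pi * κ/4))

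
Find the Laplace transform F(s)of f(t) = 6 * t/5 6/(5 * s^2)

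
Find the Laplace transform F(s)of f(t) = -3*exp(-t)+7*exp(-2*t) 7/(s+2) - 3/(s+1)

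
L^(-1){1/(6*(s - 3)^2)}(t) t*exp(3*t)/6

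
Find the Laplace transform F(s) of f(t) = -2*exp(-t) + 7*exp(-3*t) 7/(s + 3) - 2/(s + 1) 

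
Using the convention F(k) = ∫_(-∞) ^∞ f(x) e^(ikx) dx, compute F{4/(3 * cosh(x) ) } 4 * pi/(3 * cosh(pi * k/2) ) 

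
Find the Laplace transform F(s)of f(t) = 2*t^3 12/s^4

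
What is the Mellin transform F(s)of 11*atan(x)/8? -11*pi*sec(pi*s/2)/(16*s)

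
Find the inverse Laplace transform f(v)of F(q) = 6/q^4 v^3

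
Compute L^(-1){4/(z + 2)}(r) 4 * exp(-2 * r)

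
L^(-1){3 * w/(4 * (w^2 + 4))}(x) 3 * cos(2 * x)/4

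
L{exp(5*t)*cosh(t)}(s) (s - 5)/((s - 5)^2 - 1)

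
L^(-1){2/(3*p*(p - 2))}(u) 2*exp(u)*sinh(u)/3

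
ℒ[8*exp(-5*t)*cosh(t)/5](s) 8*(s + 5)/(5*((s + 5)^2 - 1))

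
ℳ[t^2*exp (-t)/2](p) gamma (p+2)/2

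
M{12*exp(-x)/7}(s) 12*gamma(s)/7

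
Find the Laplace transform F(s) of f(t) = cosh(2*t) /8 s/(8*(s^2 - 4) ) 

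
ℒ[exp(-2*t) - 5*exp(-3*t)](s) 1/(s + 2) - 5/(s + 3)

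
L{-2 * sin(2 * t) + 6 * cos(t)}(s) 6 * s/(s^2 + 1) - 4/(s^2 + 4)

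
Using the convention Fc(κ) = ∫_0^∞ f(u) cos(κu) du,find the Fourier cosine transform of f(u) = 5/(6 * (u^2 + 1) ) 5 * pi * exp(-κ) /12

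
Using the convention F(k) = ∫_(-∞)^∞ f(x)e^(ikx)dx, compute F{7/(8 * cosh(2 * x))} 7 * pi/(16 * cosh(pi * k/4))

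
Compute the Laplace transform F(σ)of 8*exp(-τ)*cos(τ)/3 8*(σ + 1)/(3*((σ + 1)^2 + 1))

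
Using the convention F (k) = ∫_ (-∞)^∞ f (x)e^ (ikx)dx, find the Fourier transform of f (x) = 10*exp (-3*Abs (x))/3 20/ (k^2 + 9)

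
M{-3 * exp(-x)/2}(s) -3 * gamma(s)/2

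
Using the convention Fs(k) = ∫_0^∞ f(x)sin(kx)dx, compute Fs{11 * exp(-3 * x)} 11 * k/(k^2+9)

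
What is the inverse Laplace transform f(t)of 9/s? 9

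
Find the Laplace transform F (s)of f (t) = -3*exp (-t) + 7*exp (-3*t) 7/ (s + 3)-3/ (s + 1)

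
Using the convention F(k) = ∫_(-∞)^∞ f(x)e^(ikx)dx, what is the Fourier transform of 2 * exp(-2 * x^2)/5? sqrt(2) * sqrt(pi) * exp(-k^2/8)/5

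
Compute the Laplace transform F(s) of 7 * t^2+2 14/s^3+2/s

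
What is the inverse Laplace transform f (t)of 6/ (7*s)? 6/7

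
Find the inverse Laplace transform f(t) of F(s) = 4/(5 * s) 4/5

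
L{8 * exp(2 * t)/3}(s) 8/(3 * (s - 2))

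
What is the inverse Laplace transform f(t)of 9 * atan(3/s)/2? 9 * sin(3 * t)/(2 * t)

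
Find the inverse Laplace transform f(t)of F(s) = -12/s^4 -2*t^3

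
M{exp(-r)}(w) gamma(w)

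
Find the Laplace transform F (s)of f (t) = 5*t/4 5/ (4*s^2)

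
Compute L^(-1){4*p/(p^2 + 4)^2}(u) u*sin(2*u)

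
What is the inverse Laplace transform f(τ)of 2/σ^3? τ^2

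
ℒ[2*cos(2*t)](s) 2*s/(s^2 + 4)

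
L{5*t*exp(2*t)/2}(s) 5/(2*(s - 2)^2)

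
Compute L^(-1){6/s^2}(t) 6 * t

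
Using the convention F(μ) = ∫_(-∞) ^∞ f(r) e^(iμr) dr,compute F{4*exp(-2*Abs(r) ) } 16/(μ^2+4) 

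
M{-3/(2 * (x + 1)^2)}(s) 3 * pi * (s - 1)/(2 * sin(pi * s))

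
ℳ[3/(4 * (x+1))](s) 3 * pi * csc(pi * s)/4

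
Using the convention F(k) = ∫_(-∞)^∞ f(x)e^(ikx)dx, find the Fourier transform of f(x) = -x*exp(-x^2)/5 -I*sqrt(pi)*k*exp(-k^2/4)/10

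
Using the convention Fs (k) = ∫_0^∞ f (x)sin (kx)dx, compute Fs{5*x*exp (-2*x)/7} 20*k/ (7*(k^2 + 4)^2)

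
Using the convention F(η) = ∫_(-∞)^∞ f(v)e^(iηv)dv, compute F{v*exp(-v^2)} I*sqrt(pi)*η*exp(-η^2/4)/2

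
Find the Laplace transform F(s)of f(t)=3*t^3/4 9/(2*s^4)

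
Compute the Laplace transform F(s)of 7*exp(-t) 7/(s + 1)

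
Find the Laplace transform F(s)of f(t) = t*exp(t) (s - 1)^(-2)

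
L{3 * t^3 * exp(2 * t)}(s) 18/(s - 2)^4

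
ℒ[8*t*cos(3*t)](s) 8*(s^2 - 9)/(s^2 + 9)^2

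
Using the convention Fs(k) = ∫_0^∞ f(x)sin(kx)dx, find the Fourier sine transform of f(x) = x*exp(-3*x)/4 3*k/(2*(k^2 + 9)^2)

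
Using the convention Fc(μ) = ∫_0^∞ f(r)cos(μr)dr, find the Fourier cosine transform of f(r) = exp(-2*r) 2/(μ^2+4)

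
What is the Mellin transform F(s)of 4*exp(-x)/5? 4*gamma(s)/5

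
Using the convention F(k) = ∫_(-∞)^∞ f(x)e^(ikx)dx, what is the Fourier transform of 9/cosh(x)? 9 * pi/cosh(pi * k/2)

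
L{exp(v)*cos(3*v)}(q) (q - 1)/((q - 1)^2 + 9)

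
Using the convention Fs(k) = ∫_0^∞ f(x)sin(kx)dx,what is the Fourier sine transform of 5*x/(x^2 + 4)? 5*pi*exp(-2*k)/2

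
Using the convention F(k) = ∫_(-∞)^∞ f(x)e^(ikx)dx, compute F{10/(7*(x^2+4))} 5*pi*exp(-2*Abs(k))/7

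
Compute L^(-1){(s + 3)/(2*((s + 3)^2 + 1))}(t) exp(-3*t)*cos(t)/2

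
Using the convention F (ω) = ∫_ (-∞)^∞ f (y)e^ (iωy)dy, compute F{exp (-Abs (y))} 2/ (ω^2 + 1)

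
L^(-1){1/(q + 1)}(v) exp(-v)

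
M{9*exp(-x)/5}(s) 9*gamma(s)/5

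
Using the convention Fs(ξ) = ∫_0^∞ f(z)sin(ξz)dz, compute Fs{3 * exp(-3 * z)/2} 3 * ξ/(2 * (ξ^2 + 9))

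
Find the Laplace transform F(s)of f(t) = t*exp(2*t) (s - 2)^(-2)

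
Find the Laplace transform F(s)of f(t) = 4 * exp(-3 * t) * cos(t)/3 4 * (s + 3)/(3 * ((s + 3)^2 + 1))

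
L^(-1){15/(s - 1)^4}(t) 5 * t^3 * exp(t)/2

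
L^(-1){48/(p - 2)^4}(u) 8*u^3*exp(2*u)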